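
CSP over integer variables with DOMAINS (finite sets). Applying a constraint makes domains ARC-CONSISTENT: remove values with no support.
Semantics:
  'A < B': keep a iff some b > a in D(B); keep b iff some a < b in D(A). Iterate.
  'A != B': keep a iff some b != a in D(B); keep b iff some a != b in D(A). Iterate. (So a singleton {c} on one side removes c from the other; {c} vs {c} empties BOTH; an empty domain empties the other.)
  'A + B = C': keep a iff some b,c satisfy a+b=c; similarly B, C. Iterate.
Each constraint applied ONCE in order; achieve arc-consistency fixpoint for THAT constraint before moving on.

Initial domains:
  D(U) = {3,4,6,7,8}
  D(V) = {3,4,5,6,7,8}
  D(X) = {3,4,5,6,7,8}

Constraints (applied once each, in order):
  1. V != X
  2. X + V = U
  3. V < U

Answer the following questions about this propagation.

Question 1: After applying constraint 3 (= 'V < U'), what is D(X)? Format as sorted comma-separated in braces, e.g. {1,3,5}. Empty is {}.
Answer: {3,4,5}

Derivation:
Constraint 1 (V != X) on D(V)={3,4,5,6,7,8} D(X)={3,4,5,6,7,8}: no change
Constraint 2 (X + V = U) on D(X)={3,4,5,6,7,8} D(V)={3,4,5,6,7,8} D(U)={3,4,6,7,8}: X {3,4,5,6,7,8}->{3,4,5}; V {3,4,5,6,7,8}->{3,4,5}; U {3,4,6,7,8}->{6,7,8}
Constraint 3 (V < U) on D(V)={3,4,5} D(U)={6,7,8}: no change
So after constraint 3: D(X) = {3,4,5}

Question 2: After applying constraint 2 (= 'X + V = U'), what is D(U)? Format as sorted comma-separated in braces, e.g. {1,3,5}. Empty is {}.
Answer: {6,7,8}

Derivation:
Constraint 1 (V != X) on D(V)={3,4,5,6,7,8} D(X)={3,4,5,6,7,8}: no change
Constraint 2 (X + V = U) on D(X)={3,4,5,6,7,8} D(V)={3,4,5,6,7,8} D(U)={3,4,6,7,8}: X {3,4,5,6,7,8}->{3,4,5}; V {3,4,5,6,7,8}->{3,4,5}; U {3,4,6,7,8}->{6,7,8}
So after constraint 2: D(U) = {6,7,8}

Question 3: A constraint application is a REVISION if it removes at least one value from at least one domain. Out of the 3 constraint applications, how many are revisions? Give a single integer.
Answer: 1

Derivation:
Constraint 1 (V != X) on D(V)={3,4,5,6,7,8} D(X)={3,4,5,6,7,8}: no change => not a revision
Constraint 2 (X + V = U) on D(X)={3,4,5,6,7,8} D(V)={3,4,5,6,7,8} D(U)={3,4,6,7,8}: X {3,4,5,6,7,8}->{3,4,5}; V {3,4,5,6,7,8}->{3,4,5}; U {3,4,6,7,8}->{6,7,8} => REVISION
Constraint 3 (V < U) on D(V)={3,4,5} D(U)={6,7,8}: no change => not a revision
Total revisions = 1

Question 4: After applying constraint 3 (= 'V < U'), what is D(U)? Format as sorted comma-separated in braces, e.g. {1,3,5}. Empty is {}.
Constraint 1 (V != X) on D(V)={3,4,5,6,7,8} D(X)={3,4,5,6,7,8}: no change
Constraint 2 (X + V = U) on D(X)={3,4,5,6,7,8} D(V)={3,4,5,6,7,8} D(U)={3,4,6,7,8}: X {3,4,5,6,7,8}->{3,4,5}; V {3,4,5,6,7,8}->{3,4,5}; U {3,4,6,7,8}->{6,7,8}
Constraint 3 (V < U) on D(V)={3,4,5} D(U)={6,7,8}: no change
So after constraint 3: D(U) = {6,7,8}

Answer: {6,7,8}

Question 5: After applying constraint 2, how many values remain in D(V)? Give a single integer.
Constraint 1 (V != X) on D(V)={3,4,5,6,7,8} D(X)={3,4,5,6,7,8}: no change
Constraint 2 (X + V = U) on D(X)={3,4,5,6,7,8} D(V)={3,4,5,6,7,8} D(U)={3,4,6,7,8}: X {3,4,5,6,7,8}->{3,4,5}; V {3,4,5,6,7,8}->{3,4,5}; U {3,4,6,7,8}->{6,7,8}
So after constraint 2: D(V)={3,4,5}, size = 3

Answer: 3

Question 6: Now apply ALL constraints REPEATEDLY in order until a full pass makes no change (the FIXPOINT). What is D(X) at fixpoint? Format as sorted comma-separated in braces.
pass 0 (initial): D(X)={3,4,5,6,7,8}
pass 1: U {3,4,6,7,8}->{6,7,8}; V {3,4,5,6,7,8}->{3,4,5}; X {3,4,5,6,7,8}->{3,4,5}
pass 2: no change
Fixpoint after 2 passes: D(X) = {3,4,5}

Answer: {3,4,5}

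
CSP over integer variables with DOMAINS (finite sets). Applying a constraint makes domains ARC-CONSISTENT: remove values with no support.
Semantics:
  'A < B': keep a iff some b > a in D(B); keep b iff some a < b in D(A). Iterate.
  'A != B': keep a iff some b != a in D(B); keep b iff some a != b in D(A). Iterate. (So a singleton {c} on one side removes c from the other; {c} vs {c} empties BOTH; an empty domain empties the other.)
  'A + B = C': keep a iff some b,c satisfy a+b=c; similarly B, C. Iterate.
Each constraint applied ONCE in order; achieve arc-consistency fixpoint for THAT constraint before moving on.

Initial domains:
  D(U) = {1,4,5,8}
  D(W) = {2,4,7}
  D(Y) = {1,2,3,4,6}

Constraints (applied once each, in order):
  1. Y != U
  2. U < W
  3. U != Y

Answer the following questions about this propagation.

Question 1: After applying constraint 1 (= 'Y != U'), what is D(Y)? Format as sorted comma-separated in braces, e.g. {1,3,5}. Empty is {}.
Constraint 1 (Y != U) on D(Y)={1,2,3,4,6} D(U)={1,4,5,8}: no change
So after constraint 1: D(Y) = {1,2,3,4,6}

Answer: {1,2,3,4,6}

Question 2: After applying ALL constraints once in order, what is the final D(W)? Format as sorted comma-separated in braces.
Answer: {2,4,7}

Derivation:
Constraint 1 (Y != U) on D(Y)={1,2,3,4,6} D(U)={1,4,5,8}: no change
Constraint 2 (U < W) on D(U)={1,4,5,8} D(W)={2,4,7}: U {1,4,5,8}->{1,4,5}
Constraint 3 (U != Y) on D(U)={1,4,5} D(Y)={1,2,3,4,6}: no change
So after all 3 constraints: D(W) = {2,4,7}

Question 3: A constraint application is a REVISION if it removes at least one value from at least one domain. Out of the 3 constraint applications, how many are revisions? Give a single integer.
Constraint 1 (Y != U) on D(Y)={1,2,3,4,6} D(U)={1,4,5,8}: no change => not a revision
Constraint 2 (U < W) on D(U)={1,4,5,8} D(W)={2,4,7}: U {1,4,5,8}->{1,4,5} => REVISION
Constraint 3 (U != Y) on D(U)={1,4,5} D(Y)={1,2,3,4,6}: no change => not a revision
Total revisions = 1

Answer: 1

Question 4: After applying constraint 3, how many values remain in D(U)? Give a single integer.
Answer: 3

Derivation:
Constraint 1 (Y != U) on D(Y)={1,2,3,4,6} D(U)={1,4,5,8}: no change
Constraint 2 (U < W) on D(U)={1,4,5,8} D(W)={2,4,7}: U {1,4,5,8}->{1,4,5}
Constraint 3 (U != Y) on D(U)={1,4,5} D(Y)={1,2,3,4,6}: no change
So after constraint 3: D(U)={1,4,5}, size = 3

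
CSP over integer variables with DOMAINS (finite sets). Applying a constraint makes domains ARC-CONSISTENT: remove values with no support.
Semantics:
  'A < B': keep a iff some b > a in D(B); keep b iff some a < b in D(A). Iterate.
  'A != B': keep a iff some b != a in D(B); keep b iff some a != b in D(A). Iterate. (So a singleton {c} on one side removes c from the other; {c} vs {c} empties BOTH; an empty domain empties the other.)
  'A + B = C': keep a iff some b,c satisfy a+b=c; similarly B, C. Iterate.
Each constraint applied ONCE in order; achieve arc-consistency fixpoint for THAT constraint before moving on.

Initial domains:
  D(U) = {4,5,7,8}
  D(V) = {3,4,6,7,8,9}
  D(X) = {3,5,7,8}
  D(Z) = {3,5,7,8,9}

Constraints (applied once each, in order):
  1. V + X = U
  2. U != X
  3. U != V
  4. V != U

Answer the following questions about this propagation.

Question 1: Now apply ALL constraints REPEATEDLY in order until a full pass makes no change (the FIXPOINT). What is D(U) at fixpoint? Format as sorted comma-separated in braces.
Answer: {7,8}

Derivation:
pass 0 (initial): D(U)={4,5,7,8}
pass 1: U {4,5,7,8}->{7,8}; V {3,4,6,7,8,9}->{3,4}; X {3,5,7,8}->{3,5}
pass 2: no change
Fixpoint after 2 passes: D(U) = {7,8}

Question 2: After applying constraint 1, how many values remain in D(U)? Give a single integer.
Answer: 2

Derivation:
Constraint 1 (V + X = U) on D(V)={3,4,6,7,8,9} D(X)={3,5,7,8} D(U)={4,5,7,8}: V {3,4,6,7,8,9}->{3,4}; X {3,5,7,8}->{3,5}; U {4,5,7,8}->{7,8}
So after constraint 1: D(U)={7,8}, size = 2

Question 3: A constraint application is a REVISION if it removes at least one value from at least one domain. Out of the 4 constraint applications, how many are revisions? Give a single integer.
Answer: 1

Derivation:
Constraint 1 (V + X = U) on D(V)={3,4,6,7,8,9} D(X)={3,5,7,8} D(U)={4,5,7,8}: V {3,4,6,7,8,9}->{3,4}; X {3,5,7,8}->{3,5}; U {4,5,7,8}->{7,8} => REVISION
Constraint 2 (U != X) on D(U)={7,8} D(X)={3,5}: no change => not a revision
Constraint 3 (U != V) on D(U)={7,8} D(V)={3,4}: no change => not a revision
Constraint 4 (V != U) on D(V)={3,4} D(U)={7,8}: no change => not a revision
Total revisions = 1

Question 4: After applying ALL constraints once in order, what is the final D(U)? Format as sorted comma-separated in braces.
Answer: {7,8}

Derivation:
Constraint 1 (V + X = U) on D(V)={3,4,6,7,8,9} D(X)={3,5,7,8} D(U)={4,5,7,8}: V {3,4,6,7,8,9}->{3,4}; X {3,5,7,8}->{3,5}; U {4,5,7,8}->{7,8}
Constraint 2 (U != X) on D(U)={7,8} D(X)={3,5}: no change
Constraint 3 (U != V) on D(U)={7,8} D(V)={3,4}: no change
Constraint 4 (V != U) on D(V)={3,4} D(U)={7,8}: no change
So after all 4 constraints: D(U) = {7,8}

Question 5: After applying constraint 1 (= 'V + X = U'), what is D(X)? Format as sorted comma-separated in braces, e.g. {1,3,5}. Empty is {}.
Answer: {3,5}

Derivation:
Constraint 1 (V + X = U) on D(V)={3,4,6,7,8,9} D(X)={3,5,7,8} D(U)={4,5,7,8}: V {3,4,6,7,8,9}->{3,4}; X {3,5,7,8}->{3,5}; U {4,5,7,8}->{7,8}
So after constraint 1: D(X) = {3,5}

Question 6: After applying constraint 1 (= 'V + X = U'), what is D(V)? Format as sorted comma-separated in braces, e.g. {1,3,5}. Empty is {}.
Constraint 1 (V + X = U) on D(V)={3,4,6,7,8,9} D(X)={3,5,7,8} D(U)={4,5,7,8}: V {3,4,6,7,8,9}->{3,4}; X {3,5,7,8}->{3,5}; U {4,5,7,8}->{7,8}
So after constraint 1: D(V) = {3,4}

Answer: {3,4}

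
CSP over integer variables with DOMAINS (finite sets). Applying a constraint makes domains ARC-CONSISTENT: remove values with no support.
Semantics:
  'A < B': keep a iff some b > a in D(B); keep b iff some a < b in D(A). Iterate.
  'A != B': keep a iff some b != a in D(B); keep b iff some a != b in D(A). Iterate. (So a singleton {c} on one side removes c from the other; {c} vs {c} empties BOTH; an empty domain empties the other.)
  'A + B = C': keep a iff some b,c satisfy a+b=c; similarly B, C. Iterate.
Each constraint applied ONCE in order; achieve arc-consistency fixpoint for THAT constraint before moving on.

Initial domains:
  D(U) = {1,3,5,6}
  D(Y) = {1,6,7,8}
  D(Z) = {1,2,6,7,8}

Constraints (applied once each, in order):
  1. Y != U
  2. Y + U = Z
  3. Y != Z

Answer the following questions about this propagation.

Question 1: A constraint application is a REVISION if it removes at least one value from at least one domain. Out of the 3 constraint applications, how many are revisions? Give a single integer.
Answer: 1

Derivation:
Constraint 1 (Y != U) on D(Y)={1,6,7,8} D(U)={1,3,5,6}: no change => not a revision
Constraint 2 (Y + U = Z) on D(Y)={1,6,7,8} D(U)={1,3,5,6} D(Z)={1,2,6,7,8}: Y {1,6,7,8}->{1,6,7}; U {1,3,5,6}->{1,5,6}; Z {1,2,6,7,8}->{2,6,7,8} => REVISION
Constraint 3 (Y != Z) on D(Y)={1,6,7} D(Z)={2,6,7,8}: no change => not a revision
Total revisions = 1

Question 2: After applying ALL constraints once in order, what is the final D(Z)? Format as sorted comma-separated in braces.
Answer: {2,6,7,8}

Derivation:
Constraint 1 (Y != U) on D(Y)={1,6,7,8} D(U)={1,3,5,6}: no change
Constraint 2 (Y + U = Z) on D(Y)={1,6,7,8} D(U)={1,3,5,6} D(Z)={1,2,6,7,8}: Y {1,6,7,8}->{1,6,7}; U {1,3,5,6}->{1,5,6}; Z {1,2,6,7,8}->{2,6,7,8}
Constraint 3 (Y != Z) on D(Y)={1,6,7} D(Z)={2,6,7,8}: no change
So after all 3 constraints: D(Z) = {2,6,7,8}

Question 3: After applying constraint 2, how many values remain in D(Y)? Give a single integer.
Answer: 3

Derivation:
Constraint 1 (Y != U) on D(Y)={1,6,7,8} D(U)={1,3,5,6}: no change
Constraint 2 (Y + U = Z) on D(Y)={1,6,7,8} D(U)={1,3,5,6} D(Z)={1,2,6,7,8}: Y {1,6,7,8}->{1,6,7}; U {1,3,5,6}->{1,5,6}; Z {1,2,6,7,8}->{2,6,7,8}
So after constraint 2: D(Y)={1,6,7}, size = 3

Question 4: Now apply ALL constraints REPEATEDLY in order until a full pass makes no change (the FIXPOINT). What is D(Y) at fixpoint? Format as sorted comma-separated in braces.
pass 0 (initial): D(Y)={1,6,7,8}
pass 1: U {1,3,5,6}->{1,5,6}; Y {1,6,7,8}->{1,6,7}; Z {1,2,6,7,8}->{2,6,7,8}
pass 2: no change
Fixpoint after 2 passes: D(Y) = {1,6,7}

Answer: {1,6,7}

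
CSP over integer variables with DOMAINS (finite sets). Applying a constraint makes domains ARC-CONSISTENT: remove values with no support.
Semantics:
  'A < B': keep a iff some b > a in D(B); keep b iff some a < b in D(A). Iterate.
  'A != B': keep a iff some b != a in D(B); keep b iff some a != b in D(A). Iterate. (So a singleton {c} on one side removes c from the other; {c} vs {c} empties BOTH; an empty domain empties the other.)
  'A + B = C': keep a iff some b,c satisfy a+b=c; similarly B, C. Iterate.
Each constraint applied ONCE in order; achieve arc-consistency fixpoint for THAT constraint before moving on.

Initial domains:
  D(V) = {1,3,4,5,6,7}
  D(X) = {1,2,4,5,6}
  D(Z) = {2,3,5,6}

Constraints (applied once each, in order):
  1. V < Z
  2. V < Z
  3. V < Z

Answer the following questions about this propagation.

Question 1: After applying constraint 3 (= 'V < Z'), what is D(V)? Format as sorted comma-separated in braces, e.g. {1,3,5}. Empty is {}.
Answer: {1,3,4,5}

Derivation:
Constraint 1 (V < Z) on D(V)={1,3,4,5,6,7} D(Z)={2,3,5,6}: V {1,3,4,5,6,7}->{1,3,4,5}
Constraint 2 (V < Z) on D(V)={1,3,4,5} D(Z)={2,3,5,6}: no change
Constraint 3 (V < Z) on D(V)={1,3,4,5} D(Z)={2,3,5,6}: no change
So after constraint 3: D(V) = {1,3,4,5}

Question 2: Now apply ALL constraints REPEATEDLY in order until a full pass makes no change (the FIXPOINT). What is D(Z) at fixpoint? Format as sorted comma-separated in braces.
Answer: {2,3,5,6}

Derivation:
pass 0 (initial): D(Z)={2,3,5,6}
pass 1: V {1,3,4,5,6,7}->{1,3,4,5}
pass 2: no change
Fixpoint after 2 passes: D(Z) = {2,3,5,6}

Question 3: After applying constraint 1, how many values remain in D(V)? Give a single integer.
Answer: 4

Derivation:
Constraint 1 (V < Z) on D(V)={1,3,4,5,6,7} D(Z)={2,3,5,6}: V {1,3,4,5,6,7}->{1,3,4,5}
So after constraint 1: D(V)={1,3,4,5}, size = 4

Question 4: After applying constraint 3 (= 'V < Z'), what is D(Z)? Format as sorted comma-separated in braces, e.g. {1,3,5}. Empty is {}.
Constraint 1 (V < Z) on D(V)={1,3,4,5,6,7} D(Z)={2,3,5,6}: V {1,3,4,5,6,7}->{1,3,4,5}
Constraint 2 (V < Z) on D(V)={1,3,4,5} D(Z)={2,3,5,6}: no change
Constraint 3 (V < Z) on D(V)={1,3,4,5} D(Z)={2,3,5,6}: no change
So after constraint 3: D(Z) = {2,3,5,6}

Answer: {2,3,5,6}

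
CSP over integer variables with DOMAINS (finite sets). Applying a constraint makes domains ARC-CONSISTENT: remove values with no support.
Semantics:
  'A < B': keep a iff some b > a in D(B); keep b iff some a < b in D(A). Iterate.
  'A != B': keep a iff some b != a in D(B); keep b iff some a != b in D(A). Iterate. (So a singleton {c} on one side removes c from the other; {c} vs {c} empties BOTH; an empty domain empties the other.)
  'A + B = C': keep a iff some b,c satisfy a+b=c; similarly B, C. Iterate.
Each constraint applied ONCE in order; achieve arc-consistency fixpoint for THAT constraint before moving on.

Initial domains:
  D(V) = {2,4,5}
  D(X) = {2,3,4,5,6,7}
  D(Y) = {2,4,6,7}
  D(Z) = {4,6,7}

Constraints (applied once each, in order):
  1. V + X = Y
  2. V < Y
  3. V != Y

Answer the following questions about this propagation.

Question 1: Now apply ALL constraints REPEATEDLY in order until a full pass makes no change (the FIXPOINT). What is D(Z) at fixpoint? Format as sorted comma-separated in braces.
pass 0 (initial): D(Z)={4,6,7}
pass 1: X {2,3,4,5,6,7}->{2,3,4,5}; Y {2,4,6,7}->{4,6,7}
pass 2: no change
Fixpoint after 2 passes: D(Z) = {4,6,7}

Answer: {4,6,7}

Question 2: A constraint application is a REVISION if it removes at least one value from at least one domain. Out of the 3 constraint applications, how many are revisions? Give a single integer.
Answer: 1

Derivation:
Constraint 1 (V + X = Y) on D(V)={2,4,5} D(X)={2,3,4,5,6,7} D(Y)={2,4,6,7}: X {2,3,4,5,6,7}->{2,3,4,5}; Y {2,4,6,7}->{4,6,7} => REVISION
Constraint 2 (V < Y) on D(V)={2,4,5} D(Y)={4,6,7}: no change => not a revision
Constraint 3 (V != Y) on D(V)={2,4,5} D(Y)={4,6,7}: no change => not a revision
Total revisions = 1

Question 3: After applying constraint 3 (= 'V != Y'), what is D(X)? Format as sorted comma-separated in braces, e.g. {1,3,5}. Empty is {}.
Constraint 1 (V + X = Y) on D(V)={2,4,5} D(X)={2,3,4,5,6,7} D(Y)={2,4,6,7}: X {2,3,4,5,6,7}->{2,3,4,5}; Y {2,4,6,7}->{4,6,7}
Constraint 2 (V < Y) on D(V)={2,4,5} D(Y)={4,6,7}: no change
Constraint 3 (V != Y) on D(V)={2,4,5} D(Y)={4,6,7}: no change
So after constraint 3: D(X) = {2,3,4,5}

Answer: {2,3,4,5}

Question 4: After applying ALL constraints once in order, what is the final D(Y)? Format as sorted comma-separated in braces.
Constraint 1 (V + X = Y) on D(V)={2,4,5} D(X)={2,3,4,5,6,7} D(Y)={2,4,6,7}: X {2,3,4,5,6,7}->{2,3,4,5}; Y {2,4,6,7}->{4,6,7}
Constraint 2 (V < Y) on D(V)={2,4,5} D(Y)={4,6,7}: no change
Constraint 3 (V != Y) on D(V)={2,4,5} D(Y)={4,6,7}: no change
So after all 3 constraints: D(Y) = {4,6,7}

Answer: {4,6,7}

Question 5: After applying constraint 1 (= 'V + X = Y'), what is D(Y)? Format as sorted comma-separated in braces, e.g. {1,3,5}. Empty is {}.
Constraint 1 (V + X = Y) on D(V)={2,4,5} D(X)={2,3,4,5,6,7} D(Y)={2,4,6,7}: X {2,3,4,5,6,7}->{2,3,4,5}; Y {2,4,6,7}->{4,6,7}
So after constraint 1: D(Y) = {4,6,7}

Answer: {4,6,7}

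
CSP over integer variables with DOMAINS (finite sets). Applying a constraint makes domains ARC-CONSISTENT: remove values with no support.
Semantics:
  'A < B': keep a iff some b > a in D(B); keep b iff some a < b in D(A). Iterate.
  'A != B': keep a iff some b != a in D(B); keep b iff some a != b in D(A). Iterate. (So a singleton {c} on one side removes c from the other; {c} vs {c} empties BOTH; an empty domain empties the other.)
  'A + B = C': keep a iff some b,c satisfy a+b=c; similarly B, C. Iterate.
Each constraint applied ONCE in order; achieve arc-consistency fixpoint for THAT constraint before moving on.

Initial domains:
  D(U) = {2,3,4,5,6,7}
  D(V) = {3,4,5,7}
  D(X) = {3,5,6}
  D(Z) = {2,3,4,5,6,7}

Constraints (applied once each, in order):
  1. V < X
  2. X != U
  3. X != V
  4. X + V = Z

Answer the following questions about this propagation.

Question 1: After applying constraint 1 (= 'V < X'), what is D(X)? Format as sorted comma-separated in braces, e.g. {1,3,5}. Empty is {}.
Answer: {5,6}

Derivation:
Constraint 1 (V < X) on D(V)={3,4,5,7} D(X)={3,5,6}: V {3,4,5,7}->{3,4,5}; X {3,5,6}->{5,6}
So after constraint 1: D(X) = {5,6}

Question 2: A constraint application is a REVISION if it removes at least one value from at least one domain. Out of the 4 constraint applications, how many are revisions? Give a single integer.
Constraint 1 (V < X) on D(V)={3,4,5,7} D(X)={3,5,6}: V {3,4,5,7}->{3,4,5}; X {3,5,6}->{5,6} => REVISION
Constraint 2 (X != U) on D(X)={5,6} D(U)={2,3,4,5,6,7}: no change => not a revision
Constraint 3 (X != V) on D(X)={5,6} D(V)={3,4,5}: no change => not a revision
Constraint 4 (X + V = Z) on D(X)={5,6} D(V)={3,4,5} D(Z)={2,3,4,5,6,7}: X {5,6}->{}; V {3,4,5}->{}; Z {2,3,4,5,6,7}->{} => REVISION
Total revisions = 2

Answer: 2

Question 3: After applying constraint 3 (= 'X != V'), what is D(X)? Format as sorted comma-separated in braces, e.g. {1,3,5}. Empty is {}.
Constraint 1 (V < X) on D(V)={3,4,5,7} D(X)={3,5,6}: V {3,4,5,7}->{3,4,5}; X {3,5,6}->{5,6}
Constraint 2 (X != U) on D(X)={5,6} D(U)={2,3,4,5,6,7}: no change
Constraint 3 (X != V) on D(X)={5,6} D(V)={3,4,5}: no change
So after constraint 3: D(X) = {5,6}

Answer: {5,6}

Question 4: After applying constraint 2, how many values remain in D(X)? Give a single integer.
Constraint 1 (V < X) on D(V)={3,4,5,7} D(X)={3,5,6}: V {3,4,5,7}->{3,4,5}; X {3,5,6}->{5,6}
Constraint 2 (X != U) on D(X)={5,6} D(U)={2,3,4,5,6,7}: no change
So after constraint 2: D(X)={5,6}, size = 2

Answer: 2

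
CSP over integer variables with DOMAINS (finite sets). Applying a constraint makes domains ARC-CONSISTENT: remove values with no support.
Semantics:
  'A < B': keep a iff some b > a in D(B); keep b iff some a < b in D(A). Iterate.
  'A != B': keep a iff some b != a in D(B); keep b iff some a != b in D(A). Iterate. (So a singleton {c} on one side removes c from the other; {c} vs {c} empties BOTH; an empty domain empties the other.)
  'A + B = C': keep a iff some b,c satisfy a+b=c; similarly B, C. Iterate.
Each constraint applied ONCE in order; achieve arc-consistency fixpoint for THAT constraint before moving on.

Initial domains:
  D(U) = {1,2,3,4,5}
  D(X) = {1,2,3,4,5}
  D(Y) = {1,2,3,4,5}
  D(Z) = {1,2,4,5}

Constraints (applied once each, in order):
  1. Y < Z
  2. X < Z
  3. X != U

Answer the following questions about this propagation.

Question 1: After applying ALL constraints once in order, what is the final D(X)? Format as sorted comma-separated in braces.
Constraint 1 (Y < Z) on D(Y)={1,2,3,4,5} D(Z)={1,2,4,5}: Y {1,2,3,4,5}->{1,2,3,4}; Z {1,2,4,5}->{2,4,5}
Constraint 2 (X < Z) on D(X)={1,2,3,4,5} D(Z)={2,4,5}: X {1,2,3,4,5}->{1,2,3,4}
Constraint 3 (X != U) on D(X)={1,2,3,4} D(U)={1,2,3,4,5}: no change
So after all 3 constraints: D(X) = {1,2,3,4}

Answer: {1,2,3,4}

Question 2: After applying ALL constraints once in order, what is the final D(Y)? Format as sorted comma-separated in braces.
Constraint 1 (Y < Z) on D(Y)={1,2,3,4,5} D(Z)={1,2,4,5}: Y {1,2,3,4,5}->{1,2,3,4}; Z {1,2,4,5}->{2,4,5}
Constraint 2 (X < Z) on D(X)={1,2,3,4,5} D(Z)={2,4,5}: X {1,2,3,4,5}->{1,2,3,4}
Constraint 3 (X != U) on D(X)={1,2,3,4} D(U)={1,2,3,4,5}: no change
So after all 3 constraints: D(Y) = {1,2,3,4}

Answer: {1,2,3,4}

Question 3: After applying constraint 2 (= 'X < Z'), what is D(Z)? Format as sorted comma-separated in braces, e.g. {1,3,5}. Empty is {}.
Constraint 1 (Y < Z) on D(Y)={1,2,3,4,5} D(Z)={1,2,4,5}: Y {1,2,3,4,5}->{1,2,3,4}; Z {1,2,4,5}->{2,4,5}
Constraint 2 (X < Z) on D(X)={1,2,3,4,5} D(Z)={2,4,5}: X {1,2,3,4,5}->{1,2,3,4}
So after constraint 2: D(Z) = {2,4,5}

Answer: {2,4,5}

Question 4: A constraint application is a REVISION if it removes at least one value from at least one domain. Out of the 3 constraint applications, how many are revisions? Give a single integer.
Answer: 2

Derivation:
Constraint 1 (Y < Z) on D(Y)={1,2,3,4,5} D(Z)={1,2,4,5}: Y {1,2,3,4,5}->{1,2,3,4}; Z {1,2,4,5}->{2,4,5} => REVISION
Constraint 2 (X < Z) on D(X)={1,2,3,4,5} D(Z)={2,4,5}: X {1,2,3,4,5}->{1,2,3,4} => REVISION
Constraint 3 (X != U) on D(X)={1,2,3,4} D(U)={1,2,3,4,5}: no change => not a revision
Total revisions = 2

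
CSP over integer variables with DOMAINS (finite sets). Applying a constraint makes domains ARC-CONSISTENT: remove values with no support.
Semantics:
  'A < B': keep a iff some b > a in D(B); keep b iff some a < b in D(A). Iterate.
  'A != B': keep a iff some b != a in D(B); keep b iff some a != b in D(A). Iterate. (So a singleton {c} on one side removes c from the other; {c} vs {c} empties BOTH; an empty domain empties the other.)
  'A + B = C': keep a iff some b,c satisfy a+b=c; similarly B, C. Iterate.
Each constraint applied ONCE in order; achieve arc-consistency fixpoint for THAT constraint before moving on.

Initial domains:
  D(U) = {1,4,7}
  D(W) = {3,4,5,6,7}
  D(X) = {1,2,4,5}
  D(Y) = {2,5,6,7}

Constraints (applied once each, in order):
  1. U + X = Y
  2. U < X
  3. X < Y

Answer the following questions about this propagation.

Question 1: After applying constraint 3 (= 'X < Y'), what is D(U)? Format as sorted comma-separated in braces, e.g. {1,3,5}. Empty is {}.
Constraint 1 (U + X = Y) on D(U)={1,4,7} D(X)={1,2,4,5} D(Y)={2,5,6,7}: U {1,4,7}->{1,4}; Y {2,5,6,7}->{2,5,6}
Constraint 2 (U < X) on D(U)={1,4} D(X)={1,2,4,5}: X {1,2,4,5}->{2,4,5}
Constraint 3 (X < Y) on D(X)={2,4,5} D(Y)={2,5,6}: Y {2,5,6}->{5,6}
So after constraint 3: D(U) = {1,4}

Answer: {1,4}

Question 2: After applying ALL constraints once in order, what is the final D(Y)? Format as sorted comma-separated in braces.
Answer: {5,6}

Derivation:
Constraint 1 (U + X = Y) on D(U)={1,4,7} D(X)={1,2,4,5} D(Y)={2,5,6,7}: U {1,4,7}->{1,4}; Y {2,5,6,7}->{2,5,6}
Constraint 2 (U < X) on D(U)={1,4} D(X)={1,2,4,5}: X {1,2,4,5}->{2,4,5}
Constraint 3 (X < Y) on D(X)={2,4,5} D(Y)={2,5,6}: Y {2,5,6}->{5,6}
So after all 3 constraints: D(Y) = {5,6}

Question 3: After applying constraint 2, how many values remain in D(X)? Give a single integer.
Answer: 3

Derivation:
Constraint 1 (U + X = Y) on D(U)={1,4,7} D(X)={1,2,4,5} D(Y)={2,5,6,7}: U {1,4,7}->{1,4}; Y {2,5,6,7}->{2,5,6}
Constraint 2 (U < X) on D(U)={1,4} D(X)={1,2,4,5}: X {1,2,4,5}->{2,4,5}
So after constraint 2: D(X)={2,4,5}, size = 3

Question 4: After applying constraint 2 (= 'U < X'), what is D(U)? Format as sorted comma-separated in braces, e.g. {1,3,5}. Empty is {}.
Constraint 1 (U + X = Y) on D(U)={1,4,7} D(X)={1,2,4,5} D(Y)={2,5,6,7}: U {1,4,7}->{1,4}; Y {2,5,6,7}->{2,5,6}
Constraint 2 (U < X) on D(U)={1,4} D(X)={1,2,4,5}: X {1,2,4,5}->{2,4,5}
So after constraint 2: D(U) = {1,4}

Answer: {1,4}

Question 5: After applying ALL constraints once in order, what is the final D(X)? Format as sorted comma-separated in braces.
Constraint 1 (U + X = Y) on D(U)={1,4,7} D(X)={1,2,4,5} D(Y)={2,5,6,7}: U {1,4,7}->{1,4}; Y {2,5,6,7}->{2,5,6}
Constraint 2 (U < X) on D(U)={1,4} D(X)={1,2,4,5}: X {1,2,4,5}->{2,4,5}
Constraint 3 (X < Y) on D(X)={2,4,5} D(Y)={2,5,6}: Y {2,5,6}->{5,6}
So after all 3 constraints: D(X) = {2,4,5}

Answer: {2,4,5}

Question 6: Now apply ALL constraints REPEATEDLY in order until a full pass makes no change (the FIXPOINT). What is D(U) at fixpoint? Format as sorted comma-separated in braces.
Answer: {1,4}

Derivation:
pass 0 (initial): D(U)={1,4,7}
pass 1: U {1,4,7}->{1,4}; X {1,2,4,5}->{2,4,5}; Y {2,5,6,7}->{5,6}
pass 2: no change
Fixpoint after 2 passes: D(U) = {1,4}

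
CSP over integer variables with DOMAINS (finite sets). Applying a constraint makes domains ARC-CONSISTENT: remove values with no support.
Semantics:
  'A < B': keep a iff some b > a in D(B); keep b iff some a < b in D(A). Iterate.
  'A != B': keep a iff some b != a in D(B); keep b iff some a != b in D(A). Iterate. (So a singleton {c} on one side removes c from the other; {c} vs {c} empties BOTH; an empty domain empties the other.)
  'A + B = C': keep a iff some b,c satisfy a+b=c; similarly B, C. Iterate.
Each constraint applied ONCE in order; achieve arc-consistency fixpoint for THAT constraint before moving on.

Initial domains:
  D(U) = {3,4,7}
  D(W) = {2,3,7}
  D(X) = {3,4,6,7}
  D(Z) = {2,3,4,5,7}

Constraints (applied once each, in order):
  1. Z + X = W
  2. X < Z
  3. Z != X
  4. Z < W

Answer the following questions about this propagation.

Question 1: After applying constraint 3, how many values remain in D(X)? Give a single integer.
Answer: 1

Derivation:
Constraint 1 (Z + X = W) on D(Z)={2,3,4,5,7} D(X)={3,4,6,7} D(W)={2,3,7}: Z {2,3,4,5,7}->{3,4}; X {3,4,6,7}->{3,4}; W {2,3,7}->{7}
Constraint 2 (X < Z) on D(X)={3,4} D(Z)={3,4}: X {3,4}->{3}; Z {3,4}->{4}
Constraint 3 (Z != X) on D(Z)={4} D(X)={3}: no change
So after constraint 3: D(X)={3}, size = 1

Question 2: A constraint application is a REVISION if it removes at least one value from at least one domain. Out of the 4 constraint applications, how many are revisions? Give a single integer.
Answer: 2

Derivation:
Constraint 1 (Z + X = W) on D(Z)={2,3,4,5,7} D(X)={3,4,6,7} D(W)={2,3,7}: Z {2,3,4,5,7}->{3,4}; X {3,4,6,7}->{3,4}; W {2,3,7}->{7} => REVISION
Constraint 2 (X < Z) on D(X)={3,4} D(Z)={3,4}: X {3,4}->{3}; Z {3,4}->{4} => REVISION
Constraint 3 (Z != X) on D(Z)={4} D(X)={3}: no change => not a revision
Constraint 4 (Z < W) on D(Z)={4} D(W)={7}: no change => not a revision
Total revisions = 2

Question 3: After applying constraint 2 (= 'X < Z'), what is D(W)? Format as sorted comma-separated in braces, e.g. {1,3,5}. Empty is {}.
Constraint 1 (Z + X = W) on D(Z)={2,3,4,5,7} D(X)={3,4,6,7} D(W)={2,3,7}: Z {2,3,4,5,7}->{3,4}; X {3,4,6,7}->{3,4}; W {2,3,7}->{7}
Constraint 2 (X < Z) on D(X)={3,4} D(Z)={3,4}: X {3,4}->{3}; Z {3,4}->{4}
So after constraint 2: D(W) = {7}

Answer: {7}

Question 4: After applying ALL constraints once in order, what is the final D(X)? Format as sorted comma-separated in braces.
Constraint 1 (Z + X = W) on D(Z)={2,3,4,5,7} D(X)={3,4,6,7} D(W)={2,3,7}: Z {2,3,4,5,7}->{3,4}; X {3,4,6,7}->{3,4}; W {2,3,7}->{7}
Constraint 2 (X < Z) on D(X)={3,4} D(Z)={3,4}: X {3,4}->{3}; Z {3,4}->{4}
Constraint 3 (Z != X) on D(Z)={4} D(X)={3}: no change
Constraint 4 (Z < W) on D(Z)={4} D(W)={7}: no change
So after all 4 constraints: D(X) = {3}

Answer: {3}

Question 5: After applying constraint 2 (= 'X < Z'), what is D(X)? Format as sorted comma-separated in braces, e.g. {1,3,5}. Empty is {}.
Answer: {3}

Derivation:
Constraint 1 (Z + X = W) on D(Z)={2,3,4,5,7} D(X)={3,4,6,7} D(W)={2,3,7}: Z {2,3,4,5,7}->{3,4}; X {3,4,6,7}->{3,4}; W {2,3,7}->{7}
Constraint 2 (X < Z) on D(X)={3,4} D(Z)={3,4}: X {3,4}->{3}; Z {3,4}->{4}
So after constraint 2: D(X) = {3}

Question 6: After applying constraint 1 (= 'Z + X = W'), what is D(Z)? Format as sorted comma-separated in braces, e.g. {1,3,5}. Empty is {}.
Constraint 1 (Z + X = W) on D(Z)={2,3,4,5,7} D(X)={3,4,6,7} D(W)={2,3,7}: Z {2,3,4,5,7}->{3,4}; X {3,4,6,7}->{3,4}; W {2,3,7}->{7}
So after constraint 1: D(Z) = {3,4}

Answer: {3,4}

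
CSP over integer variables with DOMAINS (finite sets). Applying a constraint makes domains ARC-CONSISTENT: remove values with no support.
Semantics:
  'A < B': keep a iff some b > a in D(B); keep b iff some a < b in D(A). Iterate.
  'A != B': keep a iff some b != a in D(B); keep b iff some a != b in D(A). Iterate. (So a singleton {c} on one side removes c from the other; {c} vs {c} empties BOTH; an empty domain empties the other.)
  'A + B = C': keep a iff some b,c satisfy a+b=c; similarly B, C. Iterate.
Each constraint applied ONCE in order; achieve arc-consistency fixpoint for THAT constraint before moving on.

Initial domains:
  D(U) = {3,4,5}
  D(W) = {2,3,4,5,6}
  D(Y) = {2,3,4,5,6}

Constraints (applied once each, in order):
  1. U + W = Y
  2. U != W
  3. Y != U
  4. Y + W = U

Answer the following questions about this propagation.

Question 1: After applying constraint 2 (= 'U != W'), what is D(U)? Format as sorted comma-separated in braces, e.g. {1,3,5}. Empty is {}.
Answer: {3,4}

Derivation:
Constraint 1 (U + W = Y) on D(U)={3,4,5} D(W)={2,3,4,5,6} D(Y)={2,3,4,5,6}: U {3,4,5}->{3,4}; W {2,3,4,5,6}->{2,3}; Y {2,3,4,5,6}->{5,6}
Constraint 2 (U != W) on D(U)={3,4} D(W)={2,3}: no change
So after constraint 2: D(U) = {3,4}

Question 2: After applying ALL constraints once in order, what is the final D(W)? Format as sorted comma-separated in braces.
Constraint 1 (U + W = Y) on D(U)={3,4,5} D(W)={2,3,4,5,6} D(Y)={2,3,4,5,6}: U {3,4,5}->{3,4}; W {2,3,4,5,6}->{2,3}; Y {2,3,4,5,6}->{5,6}
Constraint 2 (U != W) on D(U)={3,4} D(W)={2,3}: no change
Constraint 3 (Y != U) on D(Y)={5,6} D(U)={3,4}: no change
Constraint 4 (Y + W = U) on D(Y)={5,6} D(W)={2,3} D(U)={3,4}: Y {5,6}->{}; W {2,3}->{}; U {3,4}->{}
So after all 4 constraints: D(W) = {}

Answer: {}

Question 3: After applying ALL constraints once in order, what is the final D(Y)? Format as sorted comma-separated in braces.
Answer: {}

Derivation:
Constraint 1 (U + W = Y) on D(U)={3,4,5} D(W)={2,3,4,5,6} D(Y)={2,3,4,5,6}: U {3,4,5}->{3,4}; W {2,3,4,5,6}->{2,3}; Y {2,3,4,5,6}->{5,6}
Constraint 2 (U != W) on D(U)={3,4} D(W)={2,3}: no change
Constraint 3 (Y != U) on D(Y)={5,6} D(U)={3,4}: no change
Constraint 4 (Y + W = U) on D(Y)={5,6} D(W)={2,3} D(U)={3,4}: Y {5,6}->{}; W {2,3}->{}; U {3,4}->{}
So after all 4 constraints: D(Y) = {}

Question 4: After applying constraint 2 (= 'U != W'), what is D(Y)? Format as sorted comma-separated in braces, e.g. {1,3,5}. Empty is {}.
Constraint 1 (U + W = Y) on D(U)={3,4,5} D(W)={2,3,4,5,6} D(Y)={2,3,4,5,6}: U {3,4,5}->{3,4}; W {2,3,4,5,6}->{2,3}; Y {2,3,4,5,6}->{5,6}
Constraint 2 (U != W) on D(U)={3,4} D(W)={2,3}: no change
So after constraint 2: D(Y) = {5,6}

Answer: {5,6}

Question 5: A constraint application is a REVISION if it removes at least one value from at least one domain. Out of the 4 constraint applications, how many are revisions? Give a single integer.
Constraint 1 (U + W = Y) on D(U)={3,4,5} D(W)={2,3,4,5,6} D(Y)={2,3,4,5,6}: U {3,4,5}->{3,4}; W {2,3,4,5,6}->{2,3}; Y {2,3,4,5,6}->{5,6} => REVISION
Constraint 2 (U != W) on D(U)={3,4} D(W)={2,3}: no change => not a revision
Constraint 3 (Y != U) on D(Y)={5,6} D(U)={3,4}: no change => not a revision
Constraint 4 (Y + W = U) on D(Y)={5,6} D(W)={2,3} D(U)={3,4}: Y {5,6}->{}; W {2,3}->{}; U {3,4}->{} => REVISION
Total revisions = 2

Answer: 2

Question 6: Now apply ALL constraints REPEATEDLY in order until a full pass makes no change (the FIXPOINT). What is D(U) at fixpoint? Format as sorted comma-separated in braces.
Answer: {}

Derivation:
pass 0 (initial): D(U)={3,4,5}
pass 1: U {3,4,5}->{}; W {2,3,4,5,6}->{}; Y {2,3,4,5,6}->{}
pass 2: no change
Fixpoint after 2 passes: D(U) = {}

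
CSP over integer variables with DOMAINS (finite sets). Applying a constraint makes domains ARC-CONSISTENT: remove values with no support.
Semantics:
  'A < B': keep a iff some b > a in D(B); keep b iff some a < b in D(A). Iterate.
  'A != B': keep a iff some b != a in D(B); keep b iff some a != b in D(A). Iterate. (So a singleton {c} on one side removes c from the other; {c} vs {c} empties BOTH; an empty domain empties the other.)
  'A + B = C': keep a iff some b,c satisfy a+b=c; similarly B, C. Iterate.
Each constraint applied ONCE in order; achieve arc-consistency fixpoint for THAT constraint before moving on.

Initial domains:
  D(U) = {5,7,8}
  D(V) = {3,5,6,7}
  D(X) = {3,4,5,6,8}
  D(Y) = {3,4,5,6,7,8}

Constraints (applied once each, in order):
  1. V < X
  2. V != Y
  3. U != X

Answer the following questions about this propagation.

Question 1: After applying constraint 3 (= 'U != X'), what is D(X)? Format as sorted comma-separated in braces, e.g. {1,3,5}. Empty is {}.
Constraint 1 (V < X) on D(V)={3,5,6,7} D(X)={3,4,5,6,8}: X {3,4,5,6,8}->{4,5,6,8}
Constraint 2 (V != Y) on D(V)={3,5,6,7} D(Y)={3,4,5,6,7,8}: no change
Constraint 3 (U != X) on D(U)={5,7,8} D(X)={4,5,6,8}: no change
So after constraint 3: D(X) = {4,5,6,8}

Answer: {4,5,6,8}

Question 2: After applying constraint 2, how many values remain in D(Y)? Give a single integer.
Constraint 1 (V < X) on D(V)={3,5,6,7} D(X)={3,4,5,6,8}: X {3,4,5,6,8}->{4,5,6,8}
Constraint 2 (V != Y) on D(V)={3,5,6,7} D(Y)={3,4,5,6,7,8}: no change
So after constraint 2: D(Y)={3,4,5,6,7,8}, size = 6

Answer: 6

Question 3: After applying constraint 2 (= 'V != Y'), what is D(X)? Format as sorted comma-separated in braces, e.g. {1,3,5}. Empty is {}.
Answer: {4,5,6,8}

Derivation:
Constraint 1 (V < X) on D(V)={3,5,6,7} D(X)={3,4,5,6,8}: X {3,4,5,6,8}->{4,5,6,8}
Constraint 2 (V != Y) on D(V)={3,5,6,7} D(Y)={3,4,5,6,7,8}: no change
So after constraint 2: D(X) = {4,5,6,8}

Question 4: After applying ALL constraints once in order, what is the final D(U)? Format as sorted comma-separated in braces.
Answer: {5,7,8}

Derivation:
Constraint 1 (V < X) on D(V)={3,5,6,7} D(X)={3,4,5,6,8}: X {3,4,5,6,8}->{4,5,6,8}
Constraint 2 (V != Y) on D(V)={3,5,6,7} D(Y)={3,4,5,6,7,8}: no change
Constraint 3 (U != X) on D(U)={5,7,8} D(X)={4,5,6,8}: no change
So after all 3 constraints: D(U) = {5,7,8}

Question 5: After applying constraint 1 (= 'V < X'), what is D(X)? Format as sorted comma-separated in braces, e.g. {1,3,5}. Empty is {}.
Constraint 1 (V < X) on D(V)={3,5,6,7} D(X)={3,4,5,6,8}: X {3,4,5,6,8}->{4,5,6,8}
So after constraint 1: D(X) = {4,5,6,8}

Answer: {4,5,6,8}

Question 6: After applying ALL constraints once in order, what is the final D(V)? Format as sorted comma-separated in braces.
Constraint 1 (V < X) on D(V)={3,5,6,7} D(X)={3,4,5,6,8}: X {3,4,5,6,8}->{4,5,6,8}
Constraint 2 (V != Y) on D(V)={3,5,6,7} D(Y)={3,4,5,6,7,8}: no change
Constraint 3 (U != X) on D(U)={5,7,8} D(X)={4,5,6,8}: no change
So after all 3 constraints: D(V) = {3,5,6,7}

Answer: {3,5,6,7}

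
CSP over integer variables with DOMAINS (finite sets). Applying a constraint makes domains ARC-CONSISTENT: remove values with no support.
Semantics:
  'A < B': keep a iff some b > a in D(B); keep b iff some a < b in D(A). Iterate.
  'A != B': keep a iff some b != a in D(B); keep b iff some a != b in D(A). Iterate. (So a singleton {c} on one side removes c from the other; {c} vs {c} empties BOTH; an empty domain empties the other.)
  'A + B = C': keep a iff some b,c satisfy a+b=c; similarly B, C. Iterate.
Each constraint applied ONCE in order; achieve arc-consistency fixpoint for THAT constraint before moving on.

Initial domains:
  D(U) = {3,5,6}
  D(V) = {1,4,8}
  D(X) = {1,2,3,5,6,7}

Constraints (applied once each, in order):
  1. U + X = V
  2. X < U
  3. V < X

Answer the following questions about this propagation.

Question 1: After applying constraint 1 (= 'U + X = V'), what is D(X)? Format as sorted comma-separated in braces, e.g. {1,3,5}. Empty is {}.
Constraint 1 (U + X = V) on D(U)={3,5,6} D(X)={1,2,3,5,6,7} D(V)={1,4,8}: X {1,2,3,5,6,7}->{1,2,3,5}; V {1,4,8}->{4,8}
So after constraint 1: D(X) = {1,2,3,5}

Answer: {1,2,3,5}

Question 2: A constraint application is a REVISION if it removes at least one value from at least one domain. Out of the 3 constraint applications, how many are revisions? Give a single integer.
Constraint 1 (U + X = V) on D(U)={3,5,6} D(X)={1,2,3,5,6,7} D(V)={1,4,8}: X {1,2,3,5,6,7}->{1,2,3,5}; V {1,4,8}->{4,8} => REVISION
Constraint 2 (X < U) on D(X)={1,2,3,5} D(U)={3,5,6}: no change => not a revision
Constraint 3 (V < X) on D(V)={4,8} D(X)={1,2,3,5}: V {4,8}->{4}; X {1,2,3,5}->{5} => REVISION
Total revisions = 2

Answer: 2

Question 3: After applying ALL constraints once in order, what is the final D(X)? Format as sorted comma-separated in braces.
Answer: {5}

Derivation:
Constraint 1 (U + X = V) on D(U)={3,5,6} D(X)={1,2,3,5,6,7} D(V)={1,4,8}: X {1,2,3,5,6,7}->{1,2,3,5}; V {1,4,8}->{4,8}
Constraint 2 (X < U) on D(X)={1,2,3,5} D(U)={3,5,6}: no change
Constraint 3 (V < X) on D(V)={4,8} D(X)={1,2,3,5}: V {4,8}->{4}; X {1,2,3,5}->{5}
So after all 3 constraints: D(X) = {5}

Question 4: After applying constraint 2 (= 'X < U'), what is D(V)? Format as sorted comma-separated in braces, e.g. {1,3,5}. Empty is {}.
Constraint 1 (U + X = V) on D(U)={3,5,6} D(X)={1,2,3,5,6,7} D(V)={1,4,8}: X {1,2,3,5,6,7}->{1,2,3,5}; V {1,4,8}->{4,8}
Constraint 2 (X < U) on D(X)={1,2,3,5} D(U)={3,5,6}: no change
So after constraint 2: D(V) = {4,8}

Answer: {4,8}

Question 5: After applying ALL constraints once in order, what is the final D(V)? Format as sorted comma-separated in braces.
Answer: {4}

Derivation:
Constraint 1 (U + X = V) on D(U)={3,5,6} D(X)={1,2,3,5,6,7} D(V)={1,4,8}: X {1,2,3,5,6,7}->{1,2,3,5}; V {1,4,8}->{4,8}
Constraint 2 (X < U) on D(X)={1,2,3,5} D(U)={3,5,6}: no change
Constraint 3 (V < X) on D(V)={4,8} D(X)={1,2,3,5}: V {4,8}->{4}; X {1,2,3,5}->{5}
So after all 3 constraints: D(V) = {4}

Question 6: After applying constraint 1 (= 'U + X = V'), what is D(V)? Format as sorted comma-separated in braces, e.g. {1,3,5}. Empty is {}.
Answer: {4,8}

Derivation:
Constraint 1 (U + X = V) on D(U)={3,5,6} D(X)={1,2,3,5,6,7} D(V)={1,4,8}: X {1,2,3,5,6,7}->{1,2,3,5}; V {1,4,8}->{4,8}
So after constraint 1: D(V) = {4,8}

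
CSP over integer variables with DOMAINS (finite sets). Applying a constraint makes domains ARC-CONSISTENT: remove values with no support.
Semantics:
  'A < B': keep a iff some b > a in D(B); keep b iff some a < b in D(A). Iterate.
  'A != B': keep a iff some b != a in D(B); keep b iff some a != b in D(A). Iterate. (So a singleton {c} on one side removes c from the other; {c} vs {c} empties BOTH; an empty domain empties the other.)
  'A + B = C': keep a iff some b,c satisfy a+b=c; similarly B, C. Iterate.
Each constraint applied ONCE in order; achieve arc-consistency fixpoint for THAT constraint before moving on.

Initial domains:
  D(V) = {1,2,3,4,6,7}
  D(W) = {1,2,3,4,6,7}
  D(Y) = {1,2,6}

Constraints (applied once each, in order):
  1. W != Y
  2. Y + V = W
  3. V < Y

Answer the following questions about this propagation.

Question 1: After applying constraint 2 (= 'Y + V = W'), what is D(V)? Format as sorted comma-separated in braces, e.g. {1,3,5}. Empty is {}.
Answer: {1,2,3,4,6}

Derivation:
Constraint 1 (W != Y) on D(W)={1,2,3,4,6,7} D(Y)={1,2,6}: no change
Constraint 2 (Y + V = W) on D(Y)={1,2,6} D(V)={1,2,3,4,6,7} D(W)={1,2,3,4,6,7}: V {1,2,3,4,6,7}->{1,2,3,4,6}; W {1,2,3,4,6,7}->{2,3,4,6,7}
So after constraint 2: D(V) = {1,2,3,4,6}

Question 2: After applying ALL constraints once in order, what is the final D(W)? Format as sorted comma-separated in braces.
Constraint 1 (W != Y) on D(W)={1,2,3,4,6,7} D(Y)={1,2,6}: no change
Constraint 2 (Y + V = W) on D(Y)={1,2,6} D(V)={1,2,3,4,6,7} D(W)={1,2,3,4,6,7}: V {1,2,3,4,6,7}->{1,2,3,4,6}; W {1,2,3,4,6,7}->{2,3,4,6,7}
Constraint 3 (V < Y) on D(V)={1,2,3,4,6} D(Y)={1,2,6}: V {1,2,3,4,6}->{1,2,3,4}; Y {1,2,6}->{2,6}
So after all 3 constraints: D(W) = {2,3,4,6,7}

Answer: {2,3,4,6,7}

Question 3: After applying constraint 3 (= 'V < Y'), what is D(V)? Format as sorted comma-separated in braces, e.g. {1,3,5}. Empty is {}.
Constraint 1 (W != Y) on D(W)={1,2,3,4,6,7} D(Y)={1,2,6}: no change
Constraint 2 (Y + V = W) on D(Y)={1,2,6} D(V)={1,2,3,4,6,7} D(W)={1,2,3,4,6,7}: V {1,2,3,4,6,7}->{1,2,3,4,6}; W {1,2,3,4,6,7}->{2,3,4,6,7}
Constraint 3 (V < Y) on D(V)={1,2,3,4,6} D(Y)={1,2,6}: V {1,2,3,4,6}->{1,2,3,4}; Y {1,2,6}->{2,6}
So after constraint 3: D(V) = {1,2,3,4}

Answer: {1,2,3,4}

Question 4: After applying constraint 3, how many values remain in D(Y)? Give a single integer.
Constraint 1 (W != Y) on D(W)={1,2,3,4,6,7} D(Y)={1,2,6}: no change
Constraint 2 (Y + V = W) on D(Y)={1,2,6} D(V)={1,2,3,4,6,7} D(W)={1,2,3,4,6,7}: V {1,2,3,4,6,7}->{1,2,3,4,6}; W {1,2,3,4,6,7}->{2,3,4,6,7}
Constraint 3 (V < Y) on D(V)={1,2,3,4,6} D(Y)={1,2,6}: V {1,2,3,4,6}->{1,2,3,4}; Y {1,2,6}->{2,6}
So after constraint 3: D(Y)={2,6}, size = 2

Answer: 2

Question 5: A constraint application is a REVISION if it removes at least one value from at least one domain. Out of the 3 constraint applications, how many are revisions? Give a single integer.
Constraint 1 (W != Y) on D(W)={1,2,3,4,6,7} D(Y)={1,2,6}: no change => not a revision
Constraint 2 (Y + V = W) on D(Y)={1,2,6} D(V)={1,2,3,4,6,7} D(W)={1,2,3,4,6,7}: V {1,2,3,4,6,7}->{1,2,3,4,6}; W {1,2,3,4,6,7}->{2,3,4,6,7} => REVISION
Constraint 3 (V < Y) on D(V)={1,2,3,4,6} D(Y)={1,2,6}: V {1,2,3,4,6}->{1,2,3,4}; Y {1,2,6}->{2,6} => REVISION
Total revisions = 2

Answer: 2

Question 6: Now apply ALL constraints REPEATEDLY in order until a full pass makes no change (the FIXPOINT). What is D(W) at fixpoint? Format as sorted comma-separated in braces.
Answer: {3,4,6,7}

Derivation:
pass 0 (initial): D(W)={1,2,3,4,6,7}
pass 1: V {1,2,3,4,6,7}->{1,2,3,4}; W {1,2,3,4,6,7}->{2,3,4,6,7}; Y {1,2,6}->{2,6}
pass 2: V {1,2,3,4}->{1,2,4}; W {2,3,4,6,7}->{3,4,6,7}
pass 3: no change
Fixpoint after 3 passes: D(W) = {3,4,6,7}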